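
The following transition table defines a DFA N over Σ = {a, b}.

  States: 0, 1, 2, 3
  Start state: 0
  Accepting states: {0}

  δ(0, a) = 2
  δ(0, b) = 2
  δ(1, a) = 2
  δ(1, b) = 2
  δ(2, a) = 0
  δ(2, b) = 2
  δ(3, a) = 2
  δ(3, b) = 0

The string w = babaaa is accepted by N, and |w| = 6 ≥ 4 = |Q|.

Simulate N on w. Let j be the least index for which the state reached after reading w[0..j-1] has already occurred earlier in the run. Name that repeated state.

State sequence: 0 -b-> 2 -a-> 0 -b-> 2 -a-> 0 -a-> 2 -a-> 0
First repeat at step 2: 0 was already visited.

The earliest repeat is at step j = 2: N is in 0, which it already visited at step i = 0.
With |Q| = 4, pigeonhole forces a state repeat no later than step 4; the substring read between the first and second visits to that state can be pumped.

0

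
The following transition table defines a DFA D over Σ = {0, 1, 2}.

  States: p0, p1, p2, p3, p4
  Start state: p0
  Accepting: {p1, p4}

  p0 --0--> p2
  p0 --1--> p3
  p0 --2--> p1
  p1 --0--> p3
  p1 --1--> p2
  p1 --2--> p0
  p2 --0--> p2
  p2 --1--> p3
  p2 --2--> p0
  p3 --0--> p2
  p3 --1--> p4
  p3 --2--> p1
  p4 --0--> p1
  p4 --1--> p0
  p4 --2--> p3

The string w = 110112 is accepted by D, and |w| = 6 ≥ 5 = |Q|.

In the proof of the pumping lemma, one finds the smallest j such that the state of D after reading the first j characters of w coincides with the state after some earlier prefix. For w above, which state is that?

p3

Run of D on w = 1 1 0 1 1 2:
  step 0: p0  (start)
  step 1: p3  (read 1: p0→p3)
  step 2: p4  (read 1: p3→p4)
  step 3: p1  (read 0: p4→p1)
  step 4: p2  (read 1: p1→p2)
  step 5: p3  (read 1: p2→p3)   ← first repeat (p3 seen earlier)
  step 6: p1  (read 2: p3→p1)

The earliest repeat is at step j = 5: D is in p3, which it already visited at step i = 1.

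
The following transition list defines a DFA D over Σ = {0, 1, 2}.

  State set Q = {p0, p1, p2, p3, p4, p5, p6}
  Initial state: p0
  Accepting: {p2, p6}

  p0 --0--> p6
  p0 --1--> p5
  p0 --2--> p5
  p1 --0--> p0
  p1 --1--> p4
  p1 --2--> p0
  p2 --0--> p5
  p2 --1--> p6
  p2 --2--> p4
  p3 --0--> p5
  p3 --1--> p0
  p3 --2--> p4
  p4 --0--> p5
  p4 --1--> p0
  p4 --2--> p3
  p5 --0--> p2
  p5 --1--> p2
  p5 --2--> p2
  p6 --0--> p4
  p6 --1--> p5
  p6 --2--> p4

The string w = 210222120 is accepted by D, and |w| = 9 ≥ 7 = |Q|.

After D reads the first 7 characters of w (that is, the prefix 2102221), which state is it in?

p0

Run of D on the first 7 characters of w = 2 1 0 2 2 2 1:
  step 0: p0  (start)
  step 1: p5  (read 2: p0→p5)
  step 2: p2  (read 1: p5→p2)
  step 3: p5  (read 0: p2→p5)
  step 4: p2  (read 2: p5→p2)
  step 5: p4  (read 2: p2→p4)
  step 6: p3  (read 2: p4→p3)
  step 7: p0  (read 1: p3→p0)

After reading 7 characters, D is in state p0.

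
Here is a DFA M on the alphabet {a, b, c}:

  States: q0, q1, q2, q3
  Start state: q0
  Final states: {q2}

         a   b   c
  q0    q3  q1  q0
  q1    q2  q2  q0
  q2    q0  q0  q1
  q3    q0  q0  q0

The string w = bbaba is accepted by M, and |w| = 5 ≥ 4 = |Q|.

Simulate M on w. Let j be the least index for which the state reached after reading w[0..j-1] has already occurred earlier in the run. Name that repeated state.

Run of M on w = b b a b a:
  step 0: q0  (start)
  step 1: q1  (read b: q0→q1)
  step 2: q2  (read b: q1→q2)
  step 3: q0  (read a: q2→q0)   ← first repeat (q0 seen earlier)
  step 4: q1  (read b: q0→q1)
  step 5: q2  (read a: q1→q2)

The earliest repeat is at step j = 3: M is in q0, which it already visited at step i = 0.

q0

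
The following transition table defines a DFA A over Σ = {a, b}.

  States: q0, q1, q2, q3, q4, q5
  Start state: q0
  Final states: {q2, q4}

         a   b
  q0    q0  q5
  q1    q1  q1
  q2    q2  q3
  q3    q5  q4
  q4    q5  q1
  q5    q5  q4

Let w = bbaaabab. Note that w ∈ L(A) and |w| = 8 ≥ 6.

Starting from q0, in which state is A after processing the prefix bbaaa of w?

State sequence: q0 -b-> q5 -b-> q4 -a-> q5 -a-> q5 -a-> q5

After reading 5 characters, A is in state q5.

q5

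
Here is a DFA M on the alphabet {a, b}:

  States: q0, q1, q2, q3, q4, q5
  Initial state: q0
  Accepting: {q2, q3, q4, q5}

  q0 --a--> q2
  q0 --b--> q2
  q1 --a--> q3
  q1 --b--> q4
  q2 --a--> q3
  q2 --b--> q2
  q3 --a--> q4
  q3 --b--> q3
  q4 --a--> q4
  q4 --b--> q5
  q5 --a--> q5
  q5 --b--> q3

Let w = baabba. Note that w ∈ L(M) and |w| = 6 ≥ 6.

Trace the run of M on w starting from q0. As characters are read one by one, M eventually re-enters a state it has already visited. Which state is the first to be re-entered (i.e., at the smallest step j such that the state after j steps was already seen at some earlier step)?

q3

State sequence: q0 -b-> q2 -a-> q3 -a-> q4 -b-> q5 -b-> q3 -a-> q4
First repeat at step 5: q3 was already visited.

The earliest repeat is at step j = 5: M is in q3, which it already visited at step i = 2.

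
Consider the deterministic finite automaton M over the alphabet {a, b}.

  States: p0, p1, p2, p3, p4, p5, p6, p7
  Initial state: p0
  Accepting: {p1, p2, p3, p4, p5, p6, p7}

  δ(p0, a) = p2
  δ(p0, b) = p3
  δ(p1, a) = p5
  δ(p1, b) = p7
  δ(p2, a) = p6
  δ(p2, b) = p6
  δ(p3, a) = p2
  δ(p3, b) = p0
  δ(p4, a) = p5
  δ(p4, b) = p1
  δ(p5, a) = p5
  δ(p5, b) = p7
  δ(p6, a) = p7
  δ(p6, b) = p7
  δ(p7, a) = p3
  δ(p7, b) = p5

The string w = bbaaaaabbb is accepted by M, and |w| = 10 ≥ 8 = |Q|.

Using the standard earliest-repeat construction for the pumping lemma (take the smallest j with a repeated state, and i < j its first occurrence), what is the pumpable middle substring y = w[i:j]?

bb

Run of M on w = b b a a a a a b b b:
  step 0: p0  (start)
  step 1: p3  (read b: p0→p3)
  step 2: p0  (read b: p3→p0)   ← first repeat (p0 seen earlier)
  step 3: p2  (read a: p0→p2)
  step 4: p6  (read a: p2→p6)
  step 5: p7  (read a: p6→p7)
  step 6: p3  (read a: p7→p3)
  step 7: p2  (read a: p3→p2)
  step 8: p6  (read b: p2→p6)
  step 9: p7  (read b: p6→p7)
  step 10: p5  (read b: p7→p5)

So i = 0, j = 2, giving x = w[0:0] = ε, y = w[0:2] = bb, z = w[2:10] = aaaaabbb.
Check: |xy| = 2 ≤ 8 and |y| = 2 ≥ 1. Reading y takes M from p0 back to p0, so every xyⁱz is accepted.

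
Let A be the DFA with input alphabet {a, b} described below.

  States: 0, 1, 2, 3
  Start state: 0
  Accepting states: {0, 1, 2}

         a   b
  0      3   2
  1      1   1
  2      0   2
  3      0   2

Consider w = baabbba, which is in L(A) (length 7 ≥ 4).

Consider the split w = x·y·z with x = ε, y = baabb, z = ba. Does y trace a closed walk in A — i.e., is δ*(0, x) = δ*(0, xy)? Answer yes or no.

no

Run of A on the first 5 characters of w = b a a b b:
  step 0: 0  (start)
  step 1: 2  (read b: 0→2)
  step 2: 0  (read a: 2→0)
  step 3: 3  (read a: 0→3)
  step 4: 2  (read b: 3→2)
  step 5: 2  (read b: 2→2)

After x (step 0): 0. After xy (step 5): 2.
They differ (0 ≠ 2), so y is not a cycle from the state after x; this split is not the one the pumping-lemma construction produces, and pumping y need not keep the string in L(A).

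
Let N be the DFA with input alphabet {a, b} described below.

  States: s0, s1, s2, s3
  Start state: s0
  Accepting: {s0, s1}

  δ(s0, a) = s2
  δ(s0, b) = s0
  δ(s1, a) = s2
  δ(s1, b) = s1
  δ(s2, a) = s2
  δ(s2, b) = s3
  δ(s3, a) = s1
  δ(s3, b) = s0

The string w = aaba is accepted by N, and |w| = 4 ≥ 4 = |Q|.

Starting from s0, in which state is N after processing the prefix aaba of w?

Run of N on the first 4 characters of w = a a b a:
  step 0: s0  (start)
  step 1: s2  (read a: s0→s2)
  step 2: s2  (read a: s2→s2)
  step 3: s3  (read b: s2→s3)
  step 4: s1  (read a: s3→s1)

After reading 4 characters, N is in state s1.
(This kind of state-tracing is the core of the pumping-lemma construction: with 4 states, pigeonhole forces a repeat within the first 4 steps.)

s1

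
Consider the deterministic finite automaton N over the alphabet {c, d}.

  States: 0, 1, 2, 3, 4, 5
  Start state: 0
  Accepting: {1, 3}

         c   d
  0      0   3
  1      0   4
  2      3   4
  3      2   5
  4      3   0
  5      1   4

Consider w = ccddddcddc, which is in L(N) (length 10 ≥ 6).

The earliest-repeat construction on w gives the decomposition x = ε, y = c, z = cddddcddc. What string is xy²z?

xy^2z = ε·c·c·cddddcddc = cccddddcddc.
Reading y = c takes N from 0 back to 0, so after x·y·y the machine is still in 0, and z then leads to the accepting state 1. Hence cccddddcddc ∈ L(N).

cccddddcddc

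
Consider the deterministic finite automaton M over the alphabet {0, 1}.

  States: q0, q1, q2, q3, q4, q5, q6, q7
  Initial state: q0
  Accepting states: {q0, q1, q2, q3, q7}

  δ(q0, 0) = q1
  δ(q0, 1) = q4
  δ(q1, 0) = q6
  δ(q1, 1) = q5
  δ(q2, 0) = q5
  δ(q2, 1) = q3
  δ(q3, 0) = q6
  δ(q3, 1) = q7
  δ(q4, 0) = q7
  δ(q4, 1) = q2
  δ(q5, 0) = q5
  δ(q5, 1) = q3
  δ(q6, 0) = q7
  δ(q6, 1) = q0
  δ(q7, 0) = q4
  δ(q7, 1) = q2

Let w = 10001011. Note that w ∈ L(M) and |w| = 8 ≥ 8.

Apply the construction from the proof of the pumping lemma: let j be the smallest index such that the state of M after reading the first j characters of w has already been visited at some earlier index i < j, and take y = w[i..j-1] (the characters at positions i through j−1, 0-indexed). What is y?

00

Run of M on w = 1 0 0 0 1 0 1 1:
  step 0: q0  (start)
  step 1: q4  (read 1: q0→q4)
  step 2: q7  (read 0: q4→q7)
  step 3: q4  (read 0: q7→q4)   ← first repeat (q4 seen earlier)
  step 4: q7  (read 0: q4→q7)
  step 5: q2  (read 1: q7→q2)
  step 6: q5  (read 0: q2→q5)
  step 7: q3  (read 1: q5→q3)
  step 8: q7  (read 1: q3→q7)

So i = 1, j = 3, giving x = w[0:1] = 1, y = w[1:3] = 00, z = w[3:8] = 01011.
Check: |xy| = 3 ≤ 8 and |y| = 2 ≥ 1. Reading y takes M from q4 back to q4, so every xyⁱz is accepted.
Pumping length from the standard proof: p = 8 (the number of states). The repeated state found above gives |xy| = j ≤ 8 and |y| = j − i ≥ 1.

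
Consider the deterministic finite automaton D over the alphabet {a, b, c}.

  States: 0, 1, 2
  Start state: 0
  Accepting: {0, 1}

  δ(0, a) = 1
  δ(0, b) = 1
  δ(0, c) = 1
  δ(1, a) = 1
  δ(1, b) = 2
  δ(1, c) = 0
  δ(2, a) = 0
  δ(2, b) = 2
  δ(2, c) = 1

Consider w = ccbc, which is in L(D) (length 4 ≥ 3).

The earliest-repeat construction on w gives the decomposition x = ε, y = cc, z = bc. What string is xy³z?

ccccccbc

xy^3z = ε·cc·cc·cc·bc = ccccccbc.
Reading y = cc takes D from 0 back to 0, so after x·y·y·y the machine is still in 0, and z then leads to the accepting state 0. Hence ccccccbc ∈ L(D).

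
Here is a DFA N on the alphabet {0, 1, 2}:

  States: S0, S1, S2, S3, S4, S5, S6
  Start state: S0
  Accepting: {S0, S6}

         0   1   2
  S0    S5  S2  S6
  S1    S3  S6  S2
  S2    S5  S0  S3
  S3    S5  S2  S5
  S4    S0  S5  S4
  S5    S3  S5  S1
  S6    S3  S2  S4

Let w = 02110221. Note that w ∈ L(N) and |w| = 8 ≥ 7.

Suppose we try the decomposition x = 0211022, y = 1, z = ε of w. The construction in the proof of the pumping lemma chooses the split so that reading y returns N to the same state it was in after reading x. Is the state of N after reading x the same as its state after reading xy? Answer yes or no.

State sequence: S0 -0-> S5 -2-> S1 -1-> S6 -1-> S2 -0-> S5 -2-> S1 -2-> S2 -1-> S0

After x (step 7): S2. After xy (step 8): S0.
They differ (S2 ≠ S0), so y is not a cycle from the state after x; this split is not the one the pumping-lemma construction produces, and pumping y need not keep the string in L(N).

no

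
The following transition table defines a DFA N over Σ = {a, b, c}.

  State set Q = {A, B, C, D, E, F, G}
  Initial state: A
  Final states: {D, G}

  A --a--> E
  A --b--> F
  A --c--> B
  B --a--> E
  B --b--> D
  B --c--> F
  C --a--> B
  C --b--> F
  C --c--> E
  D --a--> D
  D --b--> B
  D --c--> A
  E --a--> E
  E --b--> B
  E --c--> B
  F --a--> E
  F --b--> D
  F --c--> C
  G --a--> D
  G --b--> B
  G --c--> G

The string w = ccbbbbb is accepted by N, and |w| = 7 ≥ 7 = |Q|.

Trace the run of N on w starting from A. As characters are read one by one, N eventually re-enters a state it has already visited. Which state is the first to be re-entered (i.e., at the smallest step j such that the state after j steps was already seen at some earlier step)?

State sequence: A -c-> B -c-> F -b-> D -b-> B -b-> D -b-> B -b-> D
First repeat at step 4: B was already visited.

The earliest repeat is at step j = 4: N is in B, which it already visited at step i = 1.

B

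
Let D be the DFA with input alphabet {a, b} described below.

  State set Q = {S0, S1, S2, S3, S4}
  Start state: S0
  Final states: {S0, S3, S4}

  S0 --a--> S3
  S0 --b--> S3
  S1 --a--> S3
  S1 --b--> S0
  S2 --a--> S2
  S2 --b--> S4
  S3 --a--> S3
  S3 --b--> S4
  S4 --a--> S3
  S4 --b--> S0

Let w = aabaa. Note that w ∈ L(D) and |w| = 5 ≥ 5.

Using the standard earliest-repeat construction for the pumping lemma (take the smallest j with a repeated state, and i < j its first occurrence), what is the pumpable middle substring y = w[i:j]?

a

Run of D on w = a a b a a:
  step 0: S0  (start)
  step 1: S3  (read a: S0→S3)
  step 2: S3  (read a: S3→S3)   ← first repeat (S3 seen earlier)
  step 3: S4  (read b: S3→S4)
  step 4: S3  (read a: S4→S3)
  step 5: S3  (read a: S3→S3)

So i = 1, j = 2, giving x = w[0:1] = a, y = w[1:2] = a, z = w[2:5] = baa.
Check: |xy| = 2 ≤ 5 and |y| = 1 ≥ 1. Reading y takes D from S3 back to S3, so every xyⁱz is accepted.
Since D has 5 states, any run of length ≥ 5 visits 5+1 states, so by pigeonhole some state repeats within the first 5 steps — that repeat gives the pumpable loop.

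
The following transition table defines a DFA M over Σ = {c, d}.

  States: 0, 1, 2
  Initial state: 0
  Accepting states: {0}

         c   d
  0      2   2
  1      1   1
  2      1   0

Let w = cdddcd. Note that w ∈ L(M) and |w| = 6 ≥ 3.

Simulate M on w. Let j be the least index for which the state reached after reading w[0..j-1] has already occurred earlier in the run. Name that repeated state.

Run of M on w = c d d d c d:
  step 0: 0  (start)
  step 1: 2  (read c: 0→2)
  step 2: 0  (read d: 2→0)   ← first repeat (0 seen earlier)
  step 3: 2  (read d: 0→2)
  step 4: 0  (read d: 2→0)
  step 5: 2  (read c: 0→2)
  step 6: 0  (read d: 2→0)

The earliest repeat is at step j = 2: M is in 0, which it already visited at step i = 0.

0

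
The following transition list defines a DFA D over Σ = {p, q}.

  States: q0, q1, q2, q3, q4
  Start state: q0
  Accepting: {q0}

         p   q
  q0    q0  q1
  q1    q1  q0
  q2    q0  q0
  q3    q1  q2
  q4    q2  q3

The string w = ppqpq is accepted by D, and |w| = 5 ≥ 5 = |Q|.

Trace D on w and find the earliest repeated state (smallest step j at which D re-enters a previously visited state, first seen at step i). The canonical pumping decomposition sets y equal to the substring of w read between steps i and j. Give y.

Run of D on w = p p q p q:
  step 0: q0  (start)
  step 1: q0  (read p: q0→q0)   ← first repeat (q0 seen earlier)
  step 2: q0  (read p: q0→q0)
  step 3: q1  (read q: q0→q1)
  step 4: q1  (read p: q1→q1)
  step 5: q0  (read q: q1→q0)

So i = 0, j = 1, giving x = w[0:0] = ε, y = w[0:1] = p, z = w[1:5] = pqpq.
Check: |xy| = 1 ≤ 5 and |y| = 1 ≥ 1. Reading y takes D from q0 back to q0, so every xyⁱz is accepted.
Since D has 5 states, any run of length ≥ 5 visits 5+1 states, so by pigeonhole some state repeats within the first 5 steps — that repeat gives the pumpable loop.

p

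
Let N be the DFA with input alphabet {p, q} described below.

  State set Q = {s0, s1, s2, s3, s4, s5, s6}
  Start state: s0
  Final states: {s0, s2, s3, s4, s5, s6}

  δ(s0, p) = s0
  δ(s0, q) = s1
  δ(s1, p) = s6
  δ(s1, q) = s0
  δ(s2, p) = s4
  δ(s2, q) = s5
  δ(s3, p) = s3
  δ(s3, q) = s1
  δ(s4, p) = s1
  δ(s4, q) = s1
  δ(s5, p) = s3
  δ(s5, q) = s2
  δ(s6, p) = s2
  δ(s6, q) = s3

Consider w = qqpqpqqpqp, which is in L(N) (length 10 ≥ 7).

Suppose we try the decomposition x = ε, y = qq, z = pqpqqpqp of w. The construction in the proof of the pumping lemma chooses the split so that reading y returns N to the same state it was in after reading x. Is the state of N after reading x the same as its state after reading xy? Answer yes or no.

yes

Run of N on the first 2 characters of w = q q:
  step 0: s0  (start)
  step 1: s1  (read q: s0→s1)
  step 2: s0  (read q: s1→s0)

After x (step 0): s0. After xy (step 2): s0.
They match, so y = qq drives N around a cycle from s0 back to itself; pumping y any number of times keeps N in s0 before reading z, and xyⁱz ∈ L(N) for every i ≥ 0.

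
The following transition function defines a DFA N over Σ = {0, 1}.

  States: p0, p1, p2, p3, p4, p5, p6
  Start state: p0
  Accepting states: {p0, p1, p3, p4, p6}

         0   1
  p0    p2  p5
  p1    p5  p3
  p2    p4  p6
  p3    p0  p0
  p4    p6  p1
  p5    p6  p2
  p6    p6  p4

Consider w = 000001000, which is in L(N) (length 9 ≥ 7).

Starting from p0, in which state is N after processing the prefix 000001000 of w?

Run of N on the first 9 characters of w = 0 0 0 0 0 1 0 0 0:
  step 0: p0  (start)
  step 1: p2  (read 0: p0→p2)
  step 2: p4  (read 0: p2→p4)
  step 3: p6  (read 0: p4→p6)
  step 4: p6  (read 0: p6→p6)
  step 5: p6  (read 0: p6→p6)
  step 6: p4  (read 1: p6→p4)
  step 7: p6  (read 0: p4→p6)
  step 8: p6  (read 0: p6→p6)
  step 9: p6  (read 0: p6→p6)

After reading 9 characters, N is in state p6.

p6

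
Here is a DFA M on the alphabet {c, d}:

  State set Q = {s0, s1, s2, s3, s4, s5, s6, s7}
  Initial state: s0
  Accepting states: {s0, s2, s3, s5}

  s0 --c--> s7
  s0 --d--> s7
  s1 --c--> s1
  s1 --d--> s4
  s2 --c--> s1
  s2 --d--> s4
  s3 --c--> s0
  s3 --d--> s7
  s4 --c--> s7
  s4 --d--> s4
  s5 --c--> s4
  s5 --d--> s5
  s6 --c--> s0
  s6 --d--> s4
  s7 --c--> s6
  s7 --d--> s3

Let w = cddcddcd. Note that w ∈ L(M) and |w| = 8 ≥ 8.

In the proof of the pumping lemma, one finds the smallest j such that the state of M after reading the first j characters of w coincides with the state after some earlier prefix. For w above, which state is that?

State sequence: s0 -c-> s7 -d-> s3 -d-> s7 -c-> s6 -d-> s4 -d-> s4 -c-> s7 -d-> s3
First repeat at step 3: s7 was already visited.

The earliest repeat is at step j = 3: M is in s7, which it already visited at step i = 1.
With |Q| = 8, pigeonhole forces a state repeat no later than step 8; the substring read between the first and second visits to that state can be pumped.

s7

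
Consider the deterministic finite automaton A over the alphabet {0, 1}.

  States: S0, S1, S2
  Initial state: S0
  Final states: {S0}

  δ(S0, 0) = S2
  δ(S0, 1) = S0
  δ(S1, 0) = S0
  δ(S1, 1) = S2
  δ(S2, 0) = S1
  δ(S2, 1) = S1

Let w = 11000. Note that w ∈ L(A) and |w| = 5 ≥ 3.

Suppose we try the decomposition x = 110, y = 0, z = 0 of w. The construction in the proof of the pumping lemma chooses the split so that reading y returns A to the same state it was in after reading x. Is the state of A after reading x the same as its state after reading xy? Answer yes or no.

State sequence: S0 -1-> S0 -1-> S0 -0-> S2 -0-> S1

After x (step 3): S2. After xy (step 4): S1.
They differ (S2 ≠ S1), so y is not a cycle from the state after x; this split is not the one the pumping-lemma construction produces, and pumping y need not keep the string in L(A).

no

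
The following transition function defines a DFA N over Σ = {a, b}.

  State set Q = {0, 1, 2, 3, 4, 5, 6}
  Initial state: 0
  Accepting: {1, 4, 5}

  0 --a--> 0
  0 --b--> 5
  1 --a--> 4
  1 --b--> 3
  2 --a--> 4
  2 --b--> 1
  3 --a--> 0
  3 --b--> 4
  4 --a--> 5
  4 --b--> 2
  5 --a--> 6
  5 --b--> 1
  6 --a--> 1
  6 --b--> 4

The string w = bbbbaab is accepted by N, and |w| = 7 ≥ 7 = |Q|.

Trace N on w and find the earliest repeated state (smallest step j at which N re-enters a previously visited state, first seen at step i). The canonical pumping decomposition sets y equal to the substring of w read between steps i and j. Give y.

bbba

Run of N on w = b b b b a a b:
  step 0: 0  (start)
  step 1: 5  (read b: 0→5)
  step 2: 1  (read b: 5→1)
  step 3: 3  (read b: 1→3)
  step 4: 4  (read b: 3→4)
  step 5: 5  (read a: 4→5)   ← first repeat (5 seen earlier)
  step 6: 6  (read a: 5→6)
  step 7: 4  (read b: 6→4)

So i = 1, j = 5, giving x = w[0:1] = b, y = w[1:5] = bbba, z = w[5:7] = ab.
Check: |xy| = 5 ≤ 7 and |y| = 4 ≥ 1. Reading y takes N from 5 back to 5, so every xyⁱz is accepted.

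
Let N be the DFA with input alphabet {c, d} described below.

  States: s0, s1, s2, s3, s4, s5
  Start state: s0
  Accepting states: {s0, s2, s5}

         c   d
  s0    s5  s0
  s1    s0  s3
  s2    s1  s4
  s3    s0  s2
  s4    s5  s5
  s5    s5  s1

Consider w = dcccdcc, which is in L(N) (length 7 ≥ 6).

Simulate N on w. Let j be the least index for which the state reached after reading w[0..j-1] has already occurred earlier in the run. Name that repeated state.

State sequence: s0 -d-> s0 -c-> s5 -c-> s5 -c-> s5 -d-> s1 -c-> s0 -c-> s5
First repeat at step 1: s0 was already visited.

The earliest repeat is at step j = 1: N is in s0, which it already visited at step i = 0.
With |Q| = 6, pigeonhole forces a state repeat no later than step 6; the substring read between the first and second visits to that state can be pumped.

s0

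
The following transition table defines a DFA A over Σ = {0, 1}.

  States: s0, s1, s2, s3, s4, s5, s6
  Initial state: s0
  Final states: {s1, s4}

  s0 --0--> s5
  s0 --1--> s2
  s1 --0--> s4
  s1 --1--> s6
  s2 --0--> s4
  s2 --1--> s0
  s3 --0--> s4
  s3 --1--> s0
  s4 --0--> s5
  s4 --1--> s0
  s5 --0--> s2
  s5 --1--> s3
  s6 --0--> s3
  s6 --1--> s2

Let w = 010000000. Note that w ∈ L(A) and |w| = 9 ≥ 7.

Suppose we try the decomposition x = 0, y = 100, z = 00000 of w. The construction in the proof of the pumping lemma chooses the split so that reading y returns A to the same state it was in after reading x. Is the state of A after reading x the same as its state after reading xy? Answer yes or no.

yes

State sequence: s0 -0-> s5 -1-> s3 -0-> s4 -0-> s5

After x (step 1): s5. After xy (step 4): s5.
They match, so y = 100 drives A around a cycle from s5 back to itself; pumping y any number of times keeps A in s5 before reading z, and xyⁱz ∈ L(A) for every i ≥ 0.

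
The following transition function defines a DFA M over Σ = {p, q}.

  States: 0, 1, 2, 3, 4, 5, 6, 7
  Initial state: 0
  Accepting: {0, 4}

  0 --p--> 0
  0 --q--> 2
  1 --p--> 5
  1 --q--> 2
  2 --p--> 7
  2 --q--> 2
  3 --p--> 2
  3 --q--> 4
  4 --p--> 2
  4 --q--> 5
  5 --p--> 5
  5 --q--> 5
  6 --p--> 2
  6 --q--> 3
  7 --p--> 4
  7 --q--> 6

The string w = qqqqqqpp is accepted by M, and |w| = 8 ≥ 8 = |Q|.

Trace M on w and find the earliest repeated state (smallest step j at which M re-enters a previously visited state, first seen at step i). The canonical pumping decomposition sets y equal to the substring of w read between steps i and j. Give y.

State sequence: 0 -q-> 2 -q-> 2 -q-> 2 -q-> 2 -q-> 2 -q-> 2 -p-> 7 -p-> 4
First repeat at step 2: 2 was already visited.

So i = 1, j = 2, giving x = w[0:1] = q, y = w[1:2] = q, z = w[2:8] = qqqqpp.
Check: |xy| = 2 ≤ 8 and |y| = 1 ≥ 1. Reading y takes M from 2 back to 2, so every xyⁱz is accepted.

q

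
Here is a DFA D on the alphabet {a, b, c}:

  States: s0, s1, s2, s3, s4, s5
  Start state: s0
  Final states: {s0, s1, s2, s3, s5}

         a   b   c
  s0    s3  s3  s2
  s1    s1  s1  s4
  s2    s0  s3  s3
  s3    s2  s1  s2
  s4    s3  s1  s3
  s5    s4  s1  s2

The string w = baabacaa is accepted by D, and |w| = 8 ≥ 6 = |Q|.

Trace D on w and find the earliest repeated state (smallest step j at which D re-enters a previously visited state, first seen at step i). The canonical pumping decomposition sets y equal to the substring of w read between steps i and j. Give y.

Run of D on w = b a a b a c a a:
  step 0: s0  (start)
  step 1: s3  (read b: s0→s3)
  step 2: s2  (read a: s3→s2)
  step 3: s0  (read a: s2→s0)   ← first repeat (s0 seen earlier)
  step 4: s3  (read b: s0→s3)
  step 5: s2  (read a: s3→s2)
  step 6: s3  (read c: s2→s3)
  step 7: s2  (read a: s3→s2)
  step 8: s0  (read a: s2→s0)

So i = 0, j = 3, giving x = w[0:0] = ε, y = w[0:3] = baa, z = w[3:8] = bacaa.
Check: |xy| = 3 ≤ 6 and |y| = 3 ≥ 1. Reading y takes D from s0 back to s0, so every xyⁱz is accepted.
With |Q| = 6, pigeonhole forces a state repeat no later than step 6; the substring read between the first and second visits to that state can be pumped.

baa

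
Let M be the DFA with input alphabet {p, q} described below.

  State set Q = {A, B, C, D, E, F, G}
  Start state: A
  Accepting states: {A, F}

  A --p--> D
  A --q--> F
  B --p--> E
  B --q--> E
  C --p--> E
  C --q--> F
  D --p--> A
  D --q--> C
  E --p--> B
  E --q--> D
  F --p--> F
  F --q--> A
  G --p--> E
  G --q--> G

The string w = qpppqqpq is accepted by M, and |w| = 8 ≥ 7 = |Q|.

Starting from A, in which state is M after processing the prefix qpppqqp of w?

Run of M on the first 7 characters of w = q p p p q q p:
  step 0: A  (start)
  step 1: F  (read q: A→F)
  step 2: F  (read p: F→F)
  step 3: F  (read p: F→F)
  step 4: F  (read p: F→F)
  step 5: A  (read q: F→A)
  step 6: F  (read q: A→F)
  step 7: F  (read p: F→F)

After reading 7 characters, M is in state F.
(This kind of state-tracing is the core of the pumping-lemma construction: with 7 states, pigeonhole forces a repeat within the first 7 steps.)

F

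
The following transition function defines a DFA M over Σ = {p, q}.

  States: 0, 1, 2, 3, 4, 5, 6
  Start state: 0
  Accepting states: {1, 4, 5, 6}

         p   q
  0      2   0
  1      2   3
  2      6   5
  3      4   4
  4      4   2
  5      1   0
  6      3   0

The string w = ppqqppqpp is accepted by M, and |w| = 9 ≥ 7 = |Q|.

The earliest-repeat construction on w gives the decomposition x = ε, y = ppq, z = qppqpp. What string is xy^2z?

xy^2z = ε·ppq·ppq·qppqpp = ppqppqqppqpp.
Reading y = ppq takes M from 0 back to 0, so after x·y·y the machine is still in 0, and z then leads to the accepting state 6. Hence ppqppqqppqpp ∈ L(M).

ppqppqqppqpp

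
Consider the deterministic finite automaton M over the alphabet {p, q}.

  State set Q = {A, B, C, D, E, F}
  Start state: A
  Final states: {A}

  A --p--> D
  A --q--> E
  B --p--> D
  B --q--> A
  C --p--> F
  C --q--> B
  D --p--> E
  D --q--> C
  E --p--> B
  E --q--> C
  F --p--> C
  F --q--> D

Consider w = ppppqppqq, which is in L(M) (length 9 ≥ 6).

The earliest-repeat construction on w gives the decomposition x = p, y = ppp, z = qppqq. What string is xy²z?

pppppppqppqq

xy^2z = p·ppp·ppp·qppqq = pppppppqppqq.
Reading y = ppp takes M from D back to D, so after x·y·y the machine is still in D, and z then leads to the accepting state A. Hence pppppppqppqq ∈ L(M).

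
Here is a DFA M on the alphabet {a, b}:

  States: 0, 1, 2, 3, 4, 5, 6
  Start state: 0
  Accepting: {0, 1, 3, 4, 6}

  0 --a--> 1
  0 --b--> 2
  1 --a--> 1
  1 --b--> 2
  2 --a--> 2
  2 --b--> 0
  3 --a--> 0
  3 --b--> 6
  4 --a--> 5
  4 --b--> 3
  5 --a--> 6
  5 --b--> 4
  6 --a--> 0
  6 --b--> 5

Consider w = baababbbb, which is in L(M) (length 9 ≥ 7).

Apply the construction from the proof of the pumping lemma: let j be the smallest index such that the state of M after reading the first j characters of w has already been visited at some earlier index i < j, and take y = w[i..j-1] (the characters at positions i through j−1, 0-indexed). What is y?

State sequence: 0 -b-> 2 -a-> 2 -a-> 2 -b-> 0 -a-> 1 -b-> 2 -b-> 0 -b-> 2 -b-> 0
First repeat at step 2: 2 was already visited.

So i = 1, j = 2, giving x = w[0:1] = b, y = w[1:2] = a, z = w[2:9] = ababbbb.
Check: |xy| = 2 ≤ 7 and |y| = 1 ≥ 1. Reading y takes M from 2 back to 2, so every xyⁱz is accepted.

a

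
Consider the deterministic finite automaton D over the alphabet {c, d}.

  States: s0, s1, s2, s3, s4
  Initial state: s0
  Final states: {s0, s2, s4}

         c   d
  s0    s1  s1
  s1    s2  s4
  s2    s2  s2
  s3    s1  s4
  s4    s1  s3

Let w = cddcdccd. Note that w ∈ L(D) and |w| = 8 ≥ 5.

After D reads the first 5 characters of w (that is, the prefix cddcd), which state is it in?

State sequence: s0 -c-> s1 -d-> s4 -d-> s3 -c-> s1 -d-> s4

After reading 5 characters, D is in state s4.

s4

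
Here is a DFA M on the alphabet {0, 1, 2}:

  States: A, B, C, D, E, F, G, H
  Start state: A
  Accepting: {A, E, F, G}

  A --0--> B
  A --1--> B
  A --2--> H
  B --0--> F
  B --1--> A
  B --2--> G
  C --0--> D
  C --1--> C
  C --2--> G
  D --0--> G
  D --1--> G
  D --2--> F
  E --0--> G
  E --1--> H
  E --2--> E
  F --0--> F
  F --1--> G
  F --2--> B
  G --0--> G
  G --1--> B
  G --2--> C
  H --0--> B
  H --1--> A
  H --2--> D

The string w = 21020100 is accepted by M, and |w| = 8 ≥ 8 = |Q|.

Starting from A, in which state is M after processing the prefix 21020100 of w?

Run of M on the first 8 characters of w = 2 1 0 2 0 1 0 0:
  step 0: A  (start)
  step 1: H  (read 2: A→H)
  step 2: A  (read 1: H→A)
  step 3: B  (read 0: A→B)
  step 4: G  (read 2: B→G)
  step 5: G  (read 0: G→G)
  step 6: B  (read 1: G→B)
  step 7: F  (read 0: B→F)
  step 8: F  (read 0: F→F)

After reading 8 characters, M is in state F.

F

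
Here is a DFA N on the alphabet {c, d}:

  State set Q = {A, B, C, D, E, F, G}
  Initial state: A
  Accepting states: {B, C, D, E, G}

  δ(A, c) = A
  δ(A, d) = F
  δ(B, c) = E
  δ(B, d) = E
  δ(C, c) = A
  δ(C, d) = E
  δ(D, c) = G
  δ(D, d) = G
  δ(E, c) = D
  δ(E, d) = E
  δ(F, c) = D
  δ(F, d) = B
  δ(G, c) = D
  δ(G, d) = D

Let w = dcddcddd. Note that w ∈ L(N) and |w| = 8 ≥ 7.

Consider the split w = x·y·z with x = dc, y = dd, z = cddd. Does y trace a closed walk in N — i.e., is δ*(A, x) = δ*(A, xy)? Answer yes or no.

Run of N on the first 4 characters of w = d c d d:
  step 0: A  (start)
  step 1: F  (read d: A→F)
  step 2: D  (read c: F→D)
  step 3: G  (read d: D→G)
  step 4: D  (read d: G→D)

After x (step 2): D. After xy (step 4): D.
They match, so y = dd drives N around a cycle from D back to itself; pumping y any number of times keeps N in D before reading z, and xyⁱz ∈ L(N) for every i ≥ 0.

yes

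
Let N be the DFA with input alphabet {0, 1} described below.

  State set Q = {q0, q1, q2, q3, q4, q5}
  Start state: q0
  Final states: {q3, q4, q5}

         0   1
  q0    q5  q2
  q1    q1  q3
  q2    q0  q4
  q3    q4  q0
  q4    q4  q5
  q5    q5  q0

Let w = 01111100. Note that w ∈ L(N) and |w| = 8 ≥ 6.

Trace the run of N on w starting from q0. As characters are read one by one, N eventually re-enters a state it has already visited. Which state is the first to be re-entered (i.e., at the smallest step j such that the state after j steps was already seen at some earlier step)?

q0

Run of N on w = 0 1 1 1 1 1 0 0:
  step 0: q0  (start)
  step 1: q5  (read 0: q0→q5)
  step 2: q0  (read 1: q5→q0)   ← first repeat (q0 seen earlier)
  step 3: q2  (read 1: q0→q2)
  step 4: q4  (read 1: q2→q4)
  step 5: q5  (read 1: q4→q5)
  step 6: q0  (read 1: q5→q0)
  step 7: q5  (read 0: q0→q5)
  step 8: q5  (read 0: q5→q5)

The earliest repeat is at step j = 2: N is in q0, which it already visited at step i = 0.
Pumping length from the standard proof: p = 6 (the number of states). The repeated state found above gives |xy| = j ≤ 6 and |y| = j − i ≥ 1.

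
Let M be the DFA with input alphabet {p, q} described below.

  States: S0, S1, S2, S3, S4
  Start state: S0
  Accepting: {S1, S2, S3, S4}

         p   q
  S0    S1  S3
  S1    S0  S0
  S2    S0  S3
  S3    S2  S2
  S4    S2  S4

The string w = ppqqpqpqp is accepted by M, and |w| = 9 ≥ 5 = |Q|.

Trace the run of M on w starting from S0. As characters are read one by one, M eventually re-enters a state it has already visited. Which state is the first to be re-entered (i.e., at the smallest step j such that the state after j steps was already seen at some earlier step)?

S0

Run of M on w = p p q q p q p q p:
  step 0: S0  (start)
  step 1: S1  (read p: S0→S1)
  step 2: S0  (read p: S1→S0)   ← first repeat (S0 seen earlier)
  step 3: S3  (read q: S0→S3)
  step 4: S2  (read q: S3→S2)
  step 5: S0  (read p: S2→S0)
  step 6: S3  (read q: S0→S3)
  step 7: S2  (read p: S3→S2)
  step 8: S3  (read q: S2→S3)
  step 9: S2  (read p: S3→S2)

The earliest repeat is at step j = 2: M is in S0, which it already visited at step i = 0.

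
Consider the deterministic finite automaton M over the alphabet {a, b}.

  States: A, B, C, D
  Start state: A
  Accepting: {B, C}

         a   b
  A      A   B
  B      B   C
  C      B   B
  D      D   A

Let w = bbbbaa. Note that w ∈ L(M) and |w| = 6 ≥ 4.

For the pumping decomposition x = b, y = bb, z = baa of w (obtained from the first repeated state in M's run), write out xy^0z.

xy⁰z = xz = b·baa = bbaa.
Reading y = bb takes M from B back to B, so after x the machine is still in B, and z then leads to the accepting state B. Hence bbaa ∈ L(M).

bbaa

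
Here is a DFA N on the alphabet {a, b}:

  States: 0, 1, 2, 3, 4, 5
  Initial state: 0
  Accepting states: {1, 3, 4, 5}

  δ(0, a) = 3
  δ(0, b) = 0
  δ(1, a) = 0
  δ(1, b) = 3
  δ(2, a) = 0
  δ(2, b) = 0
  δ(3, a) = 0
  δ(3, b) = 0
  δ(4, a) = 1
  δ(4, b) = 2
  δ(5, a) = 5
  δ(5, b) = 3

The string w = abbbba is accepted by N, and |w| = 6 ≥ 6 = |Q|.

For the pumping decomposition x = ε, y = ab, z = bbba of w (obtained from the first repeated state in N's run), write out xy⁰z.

xy⁰z = xz = ε·bbba = bbba.
Reading y = ab takes N from 0 back to 0, so after x the machine is still in 0, and z then leads to the accepting state 3. Hence bbba ∈ L(N).

bbba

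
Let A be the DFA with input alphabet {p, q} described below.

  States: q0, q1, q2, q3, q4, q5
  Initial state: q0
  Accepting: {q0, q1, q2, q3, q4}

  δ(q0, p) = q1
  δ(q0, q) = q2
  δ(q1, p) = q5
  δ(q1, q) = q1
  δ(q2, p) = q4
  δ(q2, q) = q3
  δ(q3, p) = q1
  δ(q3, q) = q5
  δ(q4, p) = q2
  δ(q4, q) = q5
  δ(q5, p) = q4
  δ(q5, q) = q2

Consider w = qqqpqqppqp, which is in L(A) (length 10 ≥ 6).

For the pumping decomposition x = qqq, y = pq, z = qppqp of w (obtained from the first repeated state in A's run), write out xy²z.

xy^2z = qqq·pq·pq·qppqp = qqqpqpqqppqp.
Reading y = pq takes A from q5 back to q5, so after x·y·y the machine is still in q5, and z then leads to the accepting state q1. Hence qqqpqpqqppqp ∈ L(A).

qqqpqpqqppqp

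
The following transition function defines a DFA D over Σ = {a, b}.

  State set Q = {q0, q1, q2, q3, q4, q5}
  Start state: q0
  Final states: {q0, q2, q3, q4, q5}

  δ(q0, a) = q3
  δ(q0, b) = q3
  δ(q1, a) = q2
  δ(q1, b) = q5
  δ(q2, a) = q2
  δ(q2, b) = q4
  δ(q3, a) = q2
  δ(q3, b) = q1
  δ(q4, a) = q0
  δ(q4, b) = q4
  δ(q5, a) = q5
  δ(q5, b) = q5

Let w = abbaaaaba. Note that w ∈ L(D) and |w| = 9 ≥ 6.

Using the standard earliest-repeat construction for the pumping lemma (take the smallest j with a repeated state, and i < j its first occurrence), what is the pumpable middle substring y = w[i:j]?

a

Run of D on w = a b b a a a a b a:
  step 0: q0  (start)
  step 1: q3  (read a: q0→q3)
  step 2: q1  (read b: q3→q1)
  step 3: q5  (read b: q1→q5)
  step 4: q5  (read a: q5→q5)   ← first repeat (q5 seen earlier)
  step 5: q5  (read a: q5→q5)
  step 6: q5  (read a: q5→q5)
  step 7: q5  (read a: q5→q5)
  step 8: q5  (read b: q5→q5)
  step 9: q5  (read a: q5→q5)

So i = 3, j = 4, giving x = w[0:3] = abb, y = w[3:4] = a, z = w[4:9] = aaaba.
Check: |xy| = 4 ≤ 6 and |y| = 1 ≥ 1. Reading y takes D from q5 back to q5, so every xyⁱz is accepted.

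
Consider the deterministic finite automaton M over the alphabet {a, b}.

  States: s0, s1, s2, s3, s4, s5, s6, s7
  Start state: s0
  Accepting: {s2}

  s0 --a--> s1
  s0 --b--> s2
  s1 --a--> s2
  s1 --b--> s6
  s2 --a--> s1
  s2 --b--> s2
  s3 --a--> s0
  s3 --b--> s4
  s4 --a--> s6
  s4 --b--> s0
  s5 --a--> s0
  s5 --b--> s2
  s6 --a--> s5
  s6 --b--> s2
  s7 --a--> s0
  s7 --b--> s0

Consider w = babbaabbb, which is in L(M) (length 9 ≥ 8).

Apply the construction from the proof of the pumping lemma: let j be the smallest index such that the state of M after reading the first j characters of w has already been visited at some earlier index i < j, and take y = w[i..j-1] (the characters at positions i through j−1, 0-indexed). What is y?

abb

State sequence: s0 -b-> s2 -a-> s1 -b-> s6 -b-> s2 -a-> s1 -a-> s2 -b-> s2 -b-> s2 -b-> s2
First repeat at step 4: s2 was already visited.

So i = 1, j = 4, giving x = w[0:1] = b, y = w[1:4] = abb, z = w[4:9] = aabbb.
Check: |xy| = 4 ≤ 8 and |y| = 3 ≥ 1. Reading y takes M from s2 back to s2, so every xyⁱz is accepted.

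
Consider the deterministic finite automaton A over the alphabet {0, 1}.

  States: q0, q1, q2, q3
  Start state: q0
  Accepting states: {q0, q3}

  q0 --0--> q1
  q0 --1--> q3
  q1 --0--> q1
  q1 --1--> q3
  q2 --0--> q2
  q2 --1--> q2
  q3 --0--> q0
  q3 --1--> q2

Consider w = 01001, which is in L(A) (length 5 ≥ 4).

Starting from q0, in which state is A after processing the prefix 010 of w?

Run of A on the first 3 characters of w = 0 1 0:
  step 0: q0  (start)
  step 1: q1  (read 0: q0→q1)
  step 2: q3  (read 1: q1→q3)
  step 3: q0  (read 0: q3→q0)

After reading 3 characters, A is in state q0.

q0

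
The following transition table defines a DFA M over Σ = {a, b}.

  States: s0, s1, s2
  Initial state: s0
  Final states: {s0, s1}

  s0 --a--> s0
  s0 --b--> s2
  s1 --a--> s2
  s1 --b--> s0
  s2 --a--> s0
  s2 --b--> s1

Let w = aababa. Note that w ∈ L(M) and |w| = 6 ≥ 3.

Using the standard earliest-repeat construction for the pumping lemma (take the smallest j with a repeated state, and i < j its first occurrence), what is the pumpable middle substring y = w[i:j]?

Run of M on w = a a b a b a:
  step 0: s0  (start)
  step 1: s0  (read a: s0→s0)   ← first repeat (s0 seen earlier)
  step 2: s0  (read a: s0→s0)
  step 3: s2  (read b: s0→s2)
  step 4: s0  (read a: s2→s0)
  step 5: s2  (read b: s0→s2)
  step 6: s0  (read a: s2→s0)

So i = 0, j = 1, giving x = w[0:0] = ε, y = w[0:1] = a, z = w[1:6] = ababa.
Check: |xy| = 1 ≤ 3 and |y| = 1 ≥ 1. Reading y takes M from s0 back to s0, so every xyⁱz is accepted.

a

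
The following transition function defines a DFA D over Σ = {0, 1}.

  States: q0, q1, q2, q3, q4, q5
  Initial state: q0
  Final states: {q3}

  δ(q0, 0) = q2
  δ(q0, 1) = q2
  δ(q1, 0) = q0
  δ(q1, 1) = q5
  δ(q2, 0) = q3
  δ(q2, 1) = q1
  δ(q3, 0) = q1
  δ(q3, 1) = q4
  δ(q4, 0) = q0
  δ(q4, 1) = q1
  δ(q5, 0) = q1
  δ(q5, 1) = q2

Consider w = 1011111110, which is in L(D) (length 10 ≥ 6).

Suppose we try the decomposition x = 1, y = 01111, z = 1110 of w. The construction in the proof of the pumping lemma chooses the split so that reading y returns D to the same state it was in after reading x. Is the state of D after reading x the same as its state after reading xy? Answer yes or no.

yes

State sequence: q0 -1-> q2 -0-> q3 -1-> q4 -1-> q1 -1-> q5 -1-> q2

After x (step 1): q2. After xy (step 6): q2.
They match, so y = 01111 drives D around a cycle from q2 back to itself; pumping y any number of times keeps D in q2 before reading z, and xyⁱz ∈ L(D) for every i ≥ 0.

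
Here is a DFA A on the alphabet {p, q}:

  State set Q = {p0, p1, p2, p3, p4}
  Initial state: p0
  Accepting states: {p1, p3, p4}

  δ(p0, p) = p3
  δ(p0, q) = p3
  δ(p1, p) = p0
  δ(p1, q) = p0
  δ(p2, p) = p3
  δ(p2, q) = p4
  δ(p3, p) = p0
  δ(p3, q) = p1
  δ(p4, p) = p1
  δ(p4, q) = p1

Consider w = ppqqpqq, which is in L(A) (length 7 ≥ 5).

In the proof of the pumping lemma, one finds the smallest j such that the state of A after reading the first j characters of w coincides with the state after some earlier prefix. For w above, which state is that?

p0

State sequence: p0 -p-> p3 -p-> p0 -q-> p3 -q-> p1 -p-> p0 -q-> p3 -q-> p1
First repeat at step 2: p0 was already visited.

The earliest repeat is at step j = 2: A is in p0, which it already visited at step i = 0.
The DFA has 5 states, so the proof of the pumping lemma guarantees a repeated state among the first 5+1 visited; the segment between the two visits is the pumpable y.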